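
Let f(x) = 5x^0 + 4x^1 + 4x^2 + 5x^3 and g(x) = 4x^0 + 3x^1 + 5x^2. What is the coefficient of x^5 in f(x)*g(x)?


Cauchy product at x^5:
5*5
= 25

25


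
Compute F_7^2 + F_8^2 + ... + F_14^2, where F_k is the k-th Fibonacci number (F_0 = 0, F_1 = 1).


There is a standard identity sum_{k=0}^{N} F_k^2 = F_N * F_{N+1} (proved inductively from the telescoping relation F_k^2 = F_k F_{k+1} - F_{k-1} F_k). Then
sum_{k=7}^{14} F_k^2 = F_14 F_15 - F_6 F_7.
Computing: F_14 = 377, F_15 = 610, F_6 = 8, F_7 = 13.
Sum = 377 * 610 - 8 * 13 = 229866.

229866


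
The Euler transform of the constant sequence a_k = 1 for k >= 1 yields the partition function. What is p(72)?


The Euler transform converts the sequence a_k = 1 into the number of integer partitions.
Using the recurrence or dynamic programming:
p(72) = 5392783

5392783


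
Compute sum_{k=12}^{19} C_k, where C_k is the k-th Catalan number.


C_12 through C_19: 208012, 742900, 2674440, 9694845, 35357670, 129644790, 477638700, 1767263190
Sum = 208012 + 742900 + 2674440 + 9694845 + 35357670 + 129644790 + 477638700 + 1767263190
= 2423224547

2423224547


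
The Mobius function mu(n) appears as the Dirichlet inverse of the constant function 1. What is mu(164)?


164 has a squared prime factor, so mu(164) = 0.
Factorization reveals a repeated prime.

0


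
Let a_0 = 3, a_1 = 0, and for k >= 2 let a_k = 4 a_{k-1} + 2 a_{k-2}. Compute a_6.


Iterating the recurrence forward:
a_0 = 3
a_1 = 0
a_2 = 4*0 + 2*3 = 6
a_3 = 4*6 + 2*0 = 24
a_4 = 4*24 + 2*6 = 108
a_5 = 4*108 + 2*24 = 480
a_6 = 4*480 + 2*108 = 2136
So a_6 = 2136.

2136


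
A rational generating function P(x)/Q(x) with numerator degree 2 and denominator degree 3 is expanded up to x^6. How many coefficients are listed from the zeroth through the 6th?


Expanding up to x^6 gives the coefficients for x^0, x^1, ..., x^6.
That is 6 + 1 = 7 coefficients in total.

7


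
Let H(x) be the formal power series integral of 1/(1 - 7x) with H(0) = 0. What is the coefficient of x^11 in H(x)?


1/(1 - 7x) = sum_{k>=0} 7^k x^k. Integrating termwise with H(0) = 0:
H(x) = sum_{k>=0} 7^k x^(k+1) / (k+1) = sum_{m>=1} 7^(m-1) x^m / m.
For m = 11: 7^10/11 = 282475249/11 = 282475249/11.

282475249/11


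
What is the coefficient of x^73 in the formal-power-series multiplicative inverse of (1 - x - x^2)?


Let the inverse be f(x) = sum_{k>=0} a_k x^k. From f(x) * (1 - x - x^2) = 1 and matching coefficients:
 x^0: a_0 = 1.
 x^1: a_1 - a_0 = 0, so a_1 = 1.
 x^k (k >= 2): a_k - a_{k-1} - a_{k-2} = 0, i.e. a_k = a_{k-1} + a_{k-2}.
This is the Fibonacci-type recurrence shifted so that a_0 = a_1 = 1.
Iterating: a_0=1, a_1=1, a_2=2, a_3=3, a_4=5, a_5=8, a_6=13, a_7=21, a_8=34, a_9=55, ...
a_73 = 1304969544928657.

1304969544928657


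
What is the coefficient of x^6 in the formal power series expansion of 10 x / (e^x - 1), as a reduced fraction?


The exponential generating function for Bernoulli numbers is
x / (e^x - 1) = sum_{k>=0} B_k x^k / k!.
So the coefficient of x^6 in 10 x / (e^x - 1) is 10 B_6 / 6!.
Computing: B_6 = 1/42, 6! = 720, giving
10 * 1/42 / 720 = 1/3024.

1/3024


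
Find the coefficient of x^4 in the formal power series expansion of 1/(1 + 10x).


Write 1/(1 + c x) = 1/(1 - (-c) x) and apply the geometric-series identity
1/(1 - y) = sum_{k>=0} y^k to get 1/(1 + c x) = sum_{k>=0} (-c)^k x^k.
So the coefficient of x^k is (-c)^k = (-1)^k * c^k.
Here c = 10 and k = 4:
(-10)^4 = 1 * 10000 = 10000

10000


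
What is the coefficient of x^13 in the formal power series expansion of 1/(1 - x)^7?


The expansion 1/(1 - x)^r = sum_{k>=0} C(k + r - 1, r - 1) x^k follows from the multiset / negative-binomial theorem (or from repeated differentiation of the geometric series).
For r = 7 and k = 13:
C(19, 6) = 121645100408832000 / (720 * 6227020800) = 27132.

27132


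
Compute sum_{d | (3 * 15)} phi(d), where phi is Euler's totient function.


First, 3 * 15 = 45. One classical identity is sum_{d | n} phi(d) = n (each k in [1, n] has a unique gcd with n, and among the k's with gcd(k, n) = n/d there are phi(d) of them). So the sum equals 45. We also verify directly:
Divisors of 45: 1, 3, 5, 9, 15, 45.
phi values: 1, 2, 4, 6, 8, 24.
Sum = 45.

45


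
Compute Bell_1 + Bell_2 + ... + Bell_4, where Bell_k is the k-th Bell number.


Recall Bell_k counts set partitions of a k-set (with Bell_0 = 1 by convention).
Bell_1 through Bell_4: 1, 2, 5, 15
Sum = 1 + 2 + 5 + 15 = 23.

23


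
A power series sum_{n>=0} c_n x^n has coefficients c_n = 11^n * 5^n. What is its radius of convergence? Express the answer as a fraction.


By the root test (Cauchy-Hadamard), the radius is R = 1 / limsup_n |c_n|^(1/n).
Here |c_n|^(1/n) = (11^n * 5^n)^(1/n) = 11 * 5 = 55 for all n.
So R = 1/55 = 1/55.

1/55


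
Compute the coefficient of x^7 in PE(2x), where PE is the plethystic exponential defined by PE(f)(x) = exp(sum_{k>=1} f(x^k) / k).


With f(x) = 2x, the exponent is sum_{k>=1} 2 x^k / k = 2 * (-ln(1 - x)). Exponentiating:
PE(2x) = exp(-2 ln(1 - x)) = 1/(1 - x)^2.
By the negative binomial expansion, [x^n] 1/(1 - x)^2 = C(n + 1, 1).
For n = 7: C(8, 1) = 8.

8


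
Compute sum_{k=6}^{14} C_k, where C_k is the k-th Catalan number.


C_6 through C_14: 132, 429, 1430, 4862, 16796, 58786, 208012, 742900, 2674440
Sum = 132 + 429 + 1430 + 4862 + 16796 + 58786 + 208012 + 742900 + 2674440
= 3707787

3707787


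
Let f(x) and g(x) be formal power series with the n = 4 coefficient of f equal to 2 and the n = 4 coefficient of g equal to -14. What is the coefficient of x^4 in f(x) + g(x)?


Addition of formal power series is termwise.
The coefficient of x^4 in f + g = 2 + -14
= -12

-12


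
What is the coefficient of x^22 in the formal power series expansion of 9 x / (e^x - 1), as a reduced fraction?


The exponential generating function for Bernoulli numbers is
x / (e^x - 1) = sum_{k>=0} B_k x^k / k!.
So the coefficient of x^22 in 9 x / (e^x - 1) is 9 B_22 / 22!.
Computing: B_22 = 854513/138, 22! = 1124000727777607680000, giving
9 * 854513/138 / 1124000727777607680000 = 77683/1566788893265756160000.

77683/1566788893265756160000


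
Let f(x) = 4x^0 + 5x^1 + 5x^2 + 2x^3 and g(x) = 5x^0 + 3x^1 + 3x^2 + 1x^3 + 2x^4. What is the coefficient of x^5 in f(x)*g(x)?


Cauchy product at x^5:
5*2 + 5*1 + 2*3
= 21

21


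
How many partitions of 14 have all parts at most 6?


Using the generating function (1-x)^(-1)(1-x^2)^(-1)...(1-x^6)^(-1),
the coefficient of x^14 counts these restricted partitions.
Result = 90

90


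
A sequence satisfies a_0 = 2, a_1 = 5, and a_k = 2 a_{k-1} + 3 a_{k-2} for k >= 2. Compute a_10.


The characteristic equation is t^2 - 2 t - 3 = 0, with roots r_1 = 3 and r_2 = -1 (so c_1 = r_1 + r_2, c_2 = -r_1 r_2 as required).
One can use the closed form a_n = A r_1^n + B r_2^n, but direct iteration is more reliable:
a_0 = 2, a_1 = 5, a_2 = 16, a_3 = 47, a_4 = 142, a_5 = 425, a_6 = 1276, a_7 = 3827, a_8 = 11482, a_9 = 34445, a_10 = 103336.
So a_10 = 103336.

103336


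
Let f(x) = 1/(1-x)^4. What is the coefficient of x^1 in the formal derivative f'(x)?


Differentiate: d/dx [ 1/(1-x)^r ] = r / (1-x)^(r+1).
Here r = 4, so f'(x) = 4 / (1-x)^5.
The expansion of 1/(1-x)^(r+1) has coefficient of x^n equal to C(n+r, r).
So the coefficient of x^1 in f'(x) is
4 * C(5, 4) = 4 * 5 = 20

20


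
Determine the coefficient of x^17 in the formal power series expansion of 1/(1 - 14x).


The geometric series identity gives 1/(1 - c x) = sum_{k>=0} c^k x^k, so the coefficient of x^k is c^k.
Here c = 14 and k = 17.
Computing: 14^17 = 30491346729331195904

30491346729331195904


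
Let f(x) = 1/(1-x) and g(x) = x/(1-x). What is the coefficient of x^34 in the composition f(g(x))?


First simplify the composition: f(g(x)) = 1/(1 - x/(1-x)) = (1-x)/((1-x) - x) = (1-x)/(1-2x).
Now extract the coefficient. Write (1-x)/(1-2x) = 1/(1-2x) - x/(1-2x).
The coefficient of x^n in 1/(1-2x) is 2^n, and in x/(1-2x) is 2^(n-1) (for n >= 1).
So the coefficient of x^34 is 2^34 - 2^33 = 17179869184 - 8589934592 = 8589934592.

8589934592


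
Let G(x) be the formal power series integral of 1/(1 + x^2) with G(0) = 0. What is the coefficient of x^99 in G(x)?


1/(1 + x^2) = sum_{j>=0} (-1)^j x^(2j). Integrating termwise with G(0) = 0:
G(x) = sum_{j>=0} (-1)^j x^(2j+1) / (2j+1) = arctan(x).
Only odd powers are nonzero. For x^99 write 99 = 2*49 + 1, giving
(-1)^49 / 99 = -1/99 = -1/99.

-1/99


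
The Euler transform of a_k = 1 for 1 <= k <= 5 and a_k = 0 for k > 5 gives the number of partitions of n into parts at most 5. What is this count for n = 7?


Partitions of 7 into parts at most 5:
Using generating function (1-x)^(-1)(1-x^2)^(-1)...(1-x^5)^(-1),
the coefficient of x^7 = 13

13


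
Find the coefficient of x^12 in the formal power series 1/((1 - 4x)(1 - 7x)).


By partial fractions or Cauchy convolution:
The coefficient equals sum_{k=0}^{12} 4^k * 7^(12-k).
= 32273967181

32273967181


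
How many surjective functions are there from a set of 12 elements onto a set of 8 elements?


By inclusion-exclusion on which target elements are missed, the number of surjections from an n-set onto a k-set is
surj(n, k) = sum_{j=0}^{k} (-1)^j C(k, j) (k - j)^n.
Equivalently surj(n, k) = k! * S(n, k), where S(n, k) is the Stirling number of the second kind.
For n = 12, k = 8:
S(12, 8) = 159027, so
surj = 8! * 159027 = 40320 * 159027 = 6411968640.

6411968640


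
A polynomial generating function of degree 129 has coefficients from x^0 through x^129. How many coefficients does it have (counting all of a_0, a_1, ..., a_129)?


A polynomial of degree 129 takes the form a_0 + a_1 x + ... + a_129 x^129.
The number of coefficients is 129 + 1 = 130.

130


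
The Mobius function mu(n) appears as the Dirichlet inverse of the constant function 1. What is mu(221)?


221 = 13 * 17 (all distinct primes).
mu(221) = (-1)^2 = 1

1


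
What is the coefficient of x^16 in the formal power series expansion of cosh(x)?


The Maclaurin series is cosh(t) = sum_{m>=0} t^(2m) / (2m)!, so substituting t = x, only even powers of x are nonzero, with coefficient of x^(2m) equal to 1 / (2m)!.
For x^16 the coefficient is 1/16! = 1/20922789888000 = 1/20922789888000.

1/20922789888000


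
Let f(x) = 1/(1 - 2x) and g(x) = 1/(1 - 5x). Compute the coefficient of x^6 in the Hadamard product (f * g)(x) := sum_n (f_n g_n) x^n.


f has coefficients f_k = 2^k and g has coefficients g_k = 5^k, so the Hadamard product has coefficient (f*g)_k = 2^k * 5^k = 10^k.
For k = 6: 10^6 = 1000000.

1000000


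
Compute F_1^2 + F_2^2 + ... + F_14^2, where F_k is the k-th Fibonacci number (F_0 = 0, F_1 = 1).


There is a standard identity sum_{k=0}^{N} F_k^2 = F_N * F_{N+1} (proved inductively from the telescoping relation F_k^2 = F_k F_{k+1} - F_{k-1} F_k). Then
sum_{k=1}^{14} F_k^2 = F_14 F_15 - F_0 F_1.
Computing: F_14 = 377, F_15 = 610, F_0 = 0, F_1 = 1.
Sum = 377 * 610 - 0 * 1 = 229970.

229970


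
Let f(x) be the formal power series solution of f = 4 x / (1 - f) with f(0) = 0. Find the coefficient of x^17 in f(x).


Apply Lagrange inversion: f = 4 x * phi(f) with phi(t) = 1/(1 - t), so
[x^n] f = 4^n * (1/n) [t^(n-1)] phi(t)^n = 4^n * (1/n) [t^(n-1)] (1 - t)^(-n) = 4^n * (1/n) C(2n - 2, n - 1) = 4^n * C_{n-1}.
For n = 17: C_16 = C(32, 16) / 17 = 601080390/17 = 35357670.
With the 4^17 = 17179869184 factor, the coefficient is 17179869184 * 35357670 = 607440145251041280.

607440145251041280


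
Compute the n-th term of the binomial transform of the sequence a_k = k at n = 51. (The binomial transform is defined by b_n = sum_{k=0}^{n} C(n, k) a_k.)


With a_k = k, b_n = sum_{k=0}^{n} C(n, k) k. Using k * C(n, k) = n * C(n-1, k-1) gives b_n = n * sum_{k>=1} C(n-1, k-1) = n * 2^(n-1).
For n = 51: 51 * 2^50 = 51 * 1125899906842624 = 57420895248973824.

57420895248973824


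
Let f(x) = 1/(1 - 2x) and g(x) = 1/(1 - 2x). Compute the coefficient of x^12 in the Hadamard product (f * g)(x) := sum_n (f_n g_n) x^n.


f has coefficients f_k = 2^k and g has coefficients g_k = 2^k, so the Hadamard product has coefficient (f*g)_k = 2^k * 2^k = 4^k.
For k = 12: 4^12 = 16777216.

16777216


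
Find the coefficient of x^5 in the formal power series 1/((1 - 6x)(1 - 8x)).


By partial fractions or Cauchy convolution:
The coefficient equals sum_{k=0}^{5} 6^k * 8^(5-k).
= 107744

107744


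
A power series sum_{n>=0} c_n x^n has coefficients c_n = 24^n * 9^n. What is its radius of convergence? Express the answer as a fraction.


By the root test (Cauchy-Hadamard), the radius is R = 1 / limsup_n |c_n|^(1/n).
Here |c_n|^(1/n) = (24^n * 9^n)^(1/n) = 24 * 9 = 216 for all n.
So R = 1/216 = 1/216.

1/216


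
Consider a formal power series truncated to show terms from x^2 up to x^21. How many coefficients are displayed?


From x^2 to x^21 inclusive, the count is 21 - 2 + 1 = 20.

20


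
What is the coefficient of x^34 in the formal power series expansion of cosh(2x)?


The Maclaurin series is cosh(t) = sum_{m>=0} t^(2m) / (2m)!, so substituting t = 2x, only even powers of x are nonzero, with coefficient of x^(2m) equal to 2^(2m) / (2m)!.
For x^34 the coefficient is 2^34/34! = 17179869184/295232799039604140847618609643520000000 = 4/68739242628124575327993046875.

4/68739242628124575327993046875


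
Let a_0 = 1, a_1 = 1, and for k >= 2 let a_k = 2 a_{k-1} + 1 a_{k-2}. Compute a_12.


Iterating the recurrence forward:
a_0 = 1
a_1 = 1
a_2 = 2*1 + 1*1 = 3
a_3 = 2*3 + 1*1 = 7
a_4 = 2*7 + 1*3 = 17
a_5 = 2*17 + 1*7 = 41
a_6 = 2*41 + 1*17 = 99
a_7 = 2*99 + 1*41 = 239
a_8 = 2*239 + 1*99 = 577
a_9 = 2*577 + 1*239 = 1393
a_10 = 2*1393 + 1*577 = 3363
a_11 = 2*3363 + 1*1393 = 8119
a_12 = 2*8119 + 1*3363 = 19601
So a_12 = 19601.

19601


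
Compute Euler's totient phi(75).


phi(n) counts integers in [1, n] coprime to n. Using the multiplicative formula phi(n) = n * prod_{p | n} (1 - 1/p):
75 = 3 * 5^2, so
phi(75) = 75 * (1 - 1/3) * (1 - 1/5) = 40.

40


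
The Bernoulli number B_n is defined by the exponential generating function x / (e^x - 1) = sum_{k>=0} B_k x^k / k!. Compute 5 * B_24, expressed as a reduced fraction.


Bernoulli numbers can also be computed recursively via B_0 = 1 and sum_{j=0}^{m} C(m+1, j) B_j = 0 for m >= 1. Odd-index Bernoulli numbers vanish for k >= 3.
Computing B_24 = -236364091/2730, so 5 * B_24 = 5 * -236364091/2730 = -236364091/546.

-236364091/546


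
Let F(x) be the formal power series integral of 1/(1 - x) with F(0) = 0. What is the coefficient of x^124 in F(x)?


1/(1 - x) = sum_{k>=0} x^k. Integrating termwise and using F(0) = 0 gives
F(x) = sum_{k>=0} x^(k+1) / (k+1) = sum_{m>=1} x^m / m = -ln(1 - x).
So the coefficient of x^124 is 1/124 = 1/124.

1/124


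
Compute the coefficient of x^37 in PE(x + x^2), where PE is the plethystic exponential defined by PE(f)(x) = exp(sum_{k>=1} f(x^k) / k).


With f(x) = x + x^2, the exponent is sum_{k>=1} (x^k + x^(2k)) / k = -ln(1 - x) - ln(1 - x^2). Exponentiating:
PE(x + x^2) = 1 / ((1 - x)(1 - x^2)).
This is the generating function for partitions of n into parts of size 1 or 2. The number of 2's can be any j in 0..18, and the rest are 1's, so
[x^37] = floor(37/2) + 1 = 19.

19


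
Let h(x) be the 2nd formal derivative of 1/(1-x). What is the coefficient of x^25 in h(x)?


Differentiating 2 times: d^2/dx^2 [1/(1-x)] = 2!/(1-x)^3.
The expansion 1/(1-x)^3 = sum_{k>=0} C(k+2, 2) x^k, so the coefficient of x^n in 2!/(1-x)^3 is 2! * C(n+2, 2).
For n = 25: 2 * C(27, 2) = 2 * 351 = 702

702


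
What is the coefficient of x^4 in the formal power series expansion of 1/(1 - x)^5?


The negative binomial / multiset identity is
1/(1 - x)^r = sum_{k>=0} C(k + r - 1, r - 1) x^k.
Here r = 5 and k = 4, so the coefficient is
C(4 + 4, 4) = C(8, 4)
= 70

70


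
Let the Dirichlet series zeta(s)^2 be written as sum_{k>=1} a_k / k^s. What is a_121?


The Dirichlet convolution of the constant function 1 with itself gives (1 * 1)(k) = sum_{d | k} 1 = d(k), the number of positive divisors of k.
Since zeta(s) = sum_{k>=1} 1/k^s, we have zeta(s)^2 = sum_{k>=1} d(k)/k^s, so a_k = d(k).
For k = 121: the divisors are 1, 11, 121.
Count = 3.

3


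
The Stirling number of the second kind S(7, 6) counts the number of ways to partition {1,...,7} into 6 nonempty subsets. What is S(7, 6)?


Using the explicit formula S(n,k) = (1/k!) sum_{j=0}^{k} (-1)^(k-j) C(k,j) j^n:
S(7, 6) = 21
Equivalently, S(n,k) is n! times the coefficient of x^n in the EGF (e^x - 1)^k / k!.

21


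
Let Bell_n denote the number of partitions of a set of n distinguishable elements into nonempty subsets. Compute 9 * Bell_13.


Bell_13 can be computed from the Bell triangle or from Dobinski's identity Bell_n = (1/e) * sum_{k>=0} k^n / k!.
Computing Bell_13 = 27644437.
Then 9 * 27644437 = 248799933.

248799933


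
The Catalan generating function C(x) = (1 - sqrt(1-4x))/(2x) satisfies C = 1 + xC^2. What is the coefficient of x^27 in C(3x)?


Substituting x -> 3x scales the n-th coefficient by 3^n, so [x^27] C(3x) = 3^27 * C_27.
C_27 = C(2*27, 27)/(28) = 1946939425648112/28 = 69533550916004.
So 3^27 * 69533550916004 = 7625597484987 * 69533550916004 = 530234870987295612488031948.

530234870987295612488031948


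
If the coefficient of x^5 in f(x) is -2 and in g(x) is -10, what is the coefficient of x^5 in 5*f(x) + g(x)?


Scalar multiplication scales coefficients: 5 * -2 = -10.
Then add the g coefficient: -10 + -10
= -20

-20


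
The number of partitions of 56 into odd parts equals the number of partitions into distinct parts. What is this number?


Computing partitions of 56 into odd parts (1, 3, 5, ...):
Using the generating function prod_{k>=0} 1/(1-x^(2k+1)),
the count is 7108

7108


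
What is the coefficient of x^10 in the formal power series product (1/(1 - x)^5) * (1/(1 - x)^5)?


Combine the factors: (1/(1 - x)^5) * (1/(1 - x)^5) = 1/(1 - x)^10.
Then use 1/(1 - x)^r = sum_{k>=0} C(k + r - 1, r - 1) x^k with r = 10 and k = 10:
C(19, 9) = 92378.

92378


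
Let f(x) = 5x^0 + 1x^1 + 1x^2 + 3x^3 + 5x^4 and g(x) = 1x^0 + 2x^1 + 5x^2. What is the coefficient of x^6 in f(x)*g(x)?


Cauchy product at x^6:
5*5
= 25

25


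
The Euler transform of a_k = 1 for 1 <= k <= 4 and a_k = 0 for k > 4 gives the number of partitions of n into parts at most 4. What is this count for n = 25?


Partitions of 25 into parts at most 4:
Using generating function (1-x)^(-1)(1-x^2)^(-1)...(1-x^4)^(-1),
the coefficient of x^25 = 185

185


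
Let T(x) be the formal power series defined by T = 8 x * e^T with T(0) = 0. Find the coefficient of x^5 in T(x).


Apply the Lagrange inversion formula: if T = 8 x * phi(T) with phi(t) = e^t, then
[x^n] T = 8^n * (1/n) [t^(n-1)] phi(t)^n = 8^n * (1/n) [t^(n-1)] e^(n t) = 8^n * (1/n) * n^(n-1) / (n-1)! = 8^n * n^(n-1) / n!.
When c = 1 this is the Cayley count of rooted labeled trees on n vertices, divided by n!.
For n = 5: 8^5 * 5^4 / 5! = 32768 * 625/120 = 512000/3.

512000/3


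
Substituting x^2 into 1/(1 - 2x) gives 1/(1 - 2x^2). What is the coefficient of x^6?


The coefficient of x^(2m) in 1/(1 - 2x^2) is 2^m.
With n = 6 = 2*3, the coefficient is 2^3 = 8.

8


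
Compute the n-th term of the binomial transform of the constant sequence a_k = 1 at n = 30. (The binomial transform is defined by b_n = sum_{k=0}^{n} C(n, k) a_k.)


With a_k = 1 for all k, b_n = sum_{k=0}^{n} C(n, k) = 2^n by the binomial theorem.
For n = 30: 2^30 = 1073741824.

1073741824


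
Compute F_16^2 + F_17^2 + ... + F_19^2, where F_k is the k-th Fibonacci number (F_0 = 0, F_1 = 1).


There is a standard identity sum_{k=0}^{N} F_k^2 = F_N * F_{N+1} (proved inductively from the telescoping relation F_k^2 = F_k F_{k+1} - F_{k-1} F_k). Then
sum_{k=16}^{19} F_k^2 = F_19 F_20 - F_15 F_16.
Computing: F_19 = 4181, F_20 = 6765, F_15 = 610, F_16 = 987.
Sum = 4181 * 6765 - 610 * 987 = 27682395.

27682395


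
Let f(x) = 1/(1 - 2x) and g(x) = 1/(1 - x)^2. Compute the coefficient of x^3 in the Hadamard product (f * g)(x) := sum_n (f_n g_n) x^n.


f has coefficients f_k = 2^k. For g = 1/(1 - x)^2 the coefficient is g_k = C(k + 1, 1) = k + 1. The Hadamard coefficient is (f * g)_k = 2^k * (k + 1).
For k = 3: 2^3 * 4 = 8 * 4 = 32.

32


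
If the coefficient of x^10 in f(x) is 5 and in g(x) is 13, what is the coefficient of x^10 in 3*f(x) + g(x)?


Scalar multiplication scales coefficients: 3 * 5 = 15.
Then add the g coefficient: 15 + 13
= 28

28


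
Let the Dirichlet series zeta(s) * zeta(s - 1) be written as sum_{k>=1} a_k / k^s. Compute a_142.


Convolution gives a_k = sum_{d | k} d * 1 = sum_{d | k} d = sigma(k), the sum of positive divisors of k.
For k = 142, the divisors are 1, 2, 71, 142, so
sigma(142) = 1 + 2 + 71 + 142 = 216.

216


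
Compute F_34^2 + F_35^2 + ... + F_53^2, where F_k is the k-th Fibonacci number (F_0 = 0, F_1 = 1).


There is a standard identity sum_{k=0}^{N} F_k^2 = F_N * F_{N+1} (proved inductively from the telescoping relation F_k^2 = F_k F_{k+1} - F_{k-1} F_k). Then
sum_{k=34}^{53} F_k^2 = F_53 F_54 - F_33 F_34.
Computing: F_53 = 53316291173, F_54 = 86267571272, F_33 = 3524578, F_34 = 5702887.
Sum = 53316291173 * 86267571272 - 3524578 * 5702887 = 4599466928625211925370.

4599466928625211925370


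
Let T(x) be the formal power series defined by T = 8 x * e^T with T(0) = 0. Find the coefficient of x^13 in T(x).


Apply the Lagrange inversion formula: if T = 8 x * phi(T) with phi(t) = e^t, then
[x^n] T = 8^n * (1/n) [t^(n-1)] phi(t)^n = 8^n * (1/n) [t^(n-1)] e^(n t) = 8^n * (1/n) * n^(n-1) / (n-1)! = 8^n * n^(n-1) / n!.
When c = 1 this is the Cayley count of rooted labeled trees on n vertices, divided by n!.
For n = 13: 8^13 * 13^12 / 13! = 549755813888 * 23298085122481/6227020800 = 962158785196923551744/467775.

962158785196923551744/467775


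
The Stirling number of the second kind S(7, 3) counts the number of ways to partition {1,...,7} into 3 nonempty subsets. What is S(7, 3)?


Using the explicit formula S(n,k) = (1/k!) sum_{j=0}^{k} (-1)^(k-j) C(k,j) j^n:
S(7, 3) = 301
Equivalently, S(n,k) is n! times the coefficient of x^n in the EGF (e^x - 1)^k / k!.

301


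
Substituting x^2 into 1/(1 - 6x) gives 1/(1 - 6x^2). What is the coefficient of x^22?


The coefficient of x^(2m) in 1/(1 - 6x^2) is 6^m.
With n = 22 = 2*11, the coefficient is 6^11 = 362797056.

362797056


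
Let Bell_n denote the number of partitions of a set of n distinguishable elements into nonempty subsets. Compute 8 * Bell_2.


Bell_2 can be computed from the Bell triangle or from Dobinski's identity Bell_n = (1/e) * sum_{k>=0} k^n / k!.
Computing Bell_2 = 2.
Then 8 * 2 = 16.

16


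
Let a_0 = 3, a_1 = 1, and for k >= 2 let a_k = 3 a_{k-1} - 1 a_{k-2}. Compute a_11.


Iterating the recurrence forward:
a_0 = 3
a_1 = 1
a_2 = 3*1 - 1*3 = 0
a_3 = 3*0 - 1*1 = -1
a_4 = 3*-1 - 1*0 = -3
a_5 = 3*-3 - 1*-1 = -8
a_6 = 3*-8 - 1*-3 = -21
a_7 = 3*-21 - 1*-8 = -55
a_8 = 3*-55 - 1*-21 = -144
a_9 = 3*-144 - 1*-55 = -377
a_10 = 3*-377 - 1*-144 = -987
a_11 = 3*-987 - 1*-377 = -2584
So a_11 = -2584.

-2584


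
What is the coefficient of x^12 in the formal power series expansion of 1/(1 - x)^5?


The negative binomial / multiset identity is
1/(1 - x)^r = sum_{k>=0} C(k + r - 1, r - 1) x^k.
Here r = 5 and k = 12, so the coefficient is
C(12 + 4, 4) = C(16, 4)
= 1820

1820


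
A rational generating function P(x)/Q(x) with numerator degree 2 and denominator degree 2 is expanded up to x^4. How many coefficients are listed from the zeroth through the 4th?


Expanding up to x^4 gives the coefficients for x^0, x^1, ..., x^4.
That is 4 + 1 = 5 coefficients in total.

5


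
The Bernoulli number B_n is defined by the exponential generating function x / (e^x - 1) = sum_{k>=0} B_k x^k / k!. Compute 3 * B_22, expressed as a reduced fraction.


Bernoulli numbers can also be computed recursively via B_0 = 1 and sum_{j=0}^{m} C(m+1, j) B_j = 0 for m >= 1. Odd-index Bernoulli numbers vanish for k >= 3.
Computing B_22 = 854513/138, so 3 * B_22 = 3 * 854513/138 = 854513/46.

854513/46


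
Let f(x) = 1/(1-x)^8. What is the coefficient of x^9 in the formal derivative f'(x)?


Differentiate: d/dx [ 1/(1-x)^r ] = r / (1-x)^(r+1).
Here r = 8, so f'(x) = 8 / (1-x)^9.
The expansion of 1/(1-x)^(r+1) has coefficient of x^n equal to C(n+r, r).
So the coefficient of x^9 in f'(x) is
8 * C(17, 8) = 8 * 24310 = 194480

194480


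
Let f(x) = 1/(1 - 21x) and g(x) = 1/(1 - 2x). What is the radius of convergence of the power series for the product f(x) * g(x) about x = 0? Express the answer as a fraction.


The radius of 1/(1 - 21x) is 1/21 (nearest singularity at x = 1/21), and the radius of 1/(1 - 2x) is 1/2.
The product f(x)*g(x) = 1/((1 - 21x)(1 - 2x)) has singularities at both 1/21 and 1/2, so its radius of convergence is the distance to the nearest one:
min(1/21, 1/2) = 1/21.

1/21


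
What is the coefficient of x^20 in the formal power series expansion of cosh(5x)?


The Maclaurin series is cosh(t) = sum_{m>=0} t^(2m) / (2m)!, so substituting t = 5x, only even powers of x are nonzero, with coefficient of x^(2m) equal to 5^(2m) / (2m)!.
For x^20 the coefficient is 5^20/20! = 95367431640625/2432902008176640000 = 152587890625/3892643213082624.

152587890625/3892643213082624


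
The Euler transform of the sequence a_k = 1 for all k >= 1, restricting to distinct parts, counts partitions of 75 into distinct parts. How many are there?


Partitions of 75 into distinct parts can be computed via generating function.
Product (1+x)(1+x^2)(1+x^3)...
The coefficient of x^75 = 48446

48446


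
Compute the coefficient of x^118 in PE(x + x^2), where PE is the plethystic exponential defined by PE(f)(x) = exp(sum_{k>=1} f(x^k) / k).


With f(x) = x + x^2, the exponent is sum_{k>=1} (x^k + x^(2k)) / k = -ln(1 - x) - ln(1 - x^2). Exponentiating:
PE(x + x^2) = 1 / ((1 - x)(1 - x^2)).
This is the generating function for partitions of n into parts of size 1 or 2. The number of 2's can be any j in 0..59, and the rest are 1's, so
[x^118] = floor(118/2) + 1 = 60.

60


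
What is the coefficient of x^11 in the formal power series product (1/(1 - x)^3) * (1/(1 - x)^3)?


Combine the factors: (1/(1 - x)^3) * (1/(1 - x)^3) = 1/(1 - x)^6.
Then use 1/(1 - x)^r = sum_{k>=0} C(k + r - 1, r - 1) x^k with r = 6 and k = 11:
C(16, 5) = 4368.

4368


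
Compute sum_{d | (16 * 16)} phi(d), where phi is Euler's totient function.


First, 16 * 16 = 256. One classical identity is sum_{d | n} phi(d) = n (each k in [1, n] has a unique gcd with n, and among the k's with gcd(k, n) = n/d there are phi(d) of them). So the sum equals 256. We also verify directly:
Divisors of 256: 1, 2, 4, 8, 16, 32, 64, 128, 256.
phi values: 1, 1, 2, 4, 8, 16, 32, 64, 128.
Sum = 256.

256


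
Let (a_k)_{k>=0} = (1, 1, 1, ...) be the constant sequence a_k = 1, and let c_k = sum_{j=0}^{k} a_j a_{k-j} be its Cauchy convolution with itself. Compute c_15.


Since a_j = 1 for all j >= 0, the convolution sum becomes
c_k = sum_{j=0}^{k} 1 * 1 = 1 * (k + 1).
Equivalently, the generating function of (a_k) is 1/(1 - x) and its square is 1/(1 - x)^2 = sum_{k>=0} 1(k + 1) x^k.
For k = 15: 1 * 16 = 16.

16


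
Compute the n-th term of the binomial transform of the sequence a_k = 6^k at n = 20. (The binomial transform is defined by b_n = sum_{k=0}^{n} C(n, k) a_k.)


With a_k = 6^k, b_n = sum_{k=0}^{n} C(n, k) 6^k = (1 + 6)^n by the binomial theorem.
For n = 20: (1 + 6)^20 = 7^20 = 79792266297612001.

79792266297612001


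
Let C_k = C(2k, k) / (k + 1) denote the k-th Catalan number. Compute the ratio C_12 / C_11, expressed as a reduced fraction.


Using C_k = (2k)! / (k! (k+1)!), the ratio C_{k+1}/C_k simplifies to
C_{k+1}/C_k = [(2k+2)! / ((k+1)! (k+2)!)] * [k! (k+1)! / (2k)!]
 = (2k+2)(2k+1) / ((k+1)(k+2)) = 2(2k+1) / (k+2).
For k = 11: 2(2*11 + 1) / (11 + 2) = 46/13 = 46/13.

46/13


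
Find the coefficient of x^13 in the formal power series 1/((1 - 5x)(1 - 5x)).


By partial fractions or Cauchy convolution:
The coefficient equals sum_{k=0}^{13} 5^k * 5^(13-k).
= 17089843750

17089843750


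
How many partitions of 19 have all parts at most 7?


Using the generating function (1-x)^(-1)(1-x^2)^(-1)...(1-x^7)^(-1),
the coefficient of x^19 counts these restricted partitions.
Result = 300

300


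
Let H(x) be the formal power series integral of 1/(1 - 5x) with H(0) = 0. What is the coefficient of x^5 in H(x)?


1/(1 - 5x) = sum_{k>=0} 5^k x^k. Integrating termwise with H(0) = 0:
H(x) = sum_{k>=0} 5^k x^(k+1) / (k+1) = sum_{m>=1} 5^(m-1) x^m / m.
For m = 5: 5^4/5 = 625/5 = 125.

125


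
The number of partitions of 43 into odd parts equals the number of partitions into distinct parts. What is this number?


Computing partitions of 43 into odd parts (1, 3, 5, ...):
Using the generating function prod_{k>=0} 1/(1-x^(2k+1)),
the count is 1610

1610


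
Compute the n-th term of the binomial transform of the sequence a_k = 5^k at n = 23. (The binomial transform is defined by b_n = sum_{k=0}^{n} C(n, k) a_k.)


With a_k = 5^k, b_n = sum_{k=0}^{n} C(n, k) 5^k = (1 + 5)^n by the binomial theorem.
For n = 23: (1 + 5)^23 = 6^23 = 789730223053602816.

789730223053602816


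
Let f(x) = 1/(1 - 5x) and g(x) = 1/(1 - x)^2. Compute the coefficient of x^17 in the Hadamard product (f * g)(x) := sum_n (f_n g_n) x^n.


f has coefficients f_k = 5^k. For g = 1/(1 - x)^2 the coefficient is g_k = C(k + 1, 1) = k + 1. The Hadamard coefficient is (f * g)_k = 5^k * (k + 1).
For k = 17: 5^17 * 18 = 762939453125 * 18 = 13732910156250.

13732910156250


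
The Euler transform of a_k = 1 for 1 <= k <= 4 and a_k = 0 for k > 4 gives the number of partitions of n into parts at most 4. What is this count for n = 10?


Partitions of 10 into parts at most 4:
Using generating function (1-x)^(-1)(1-x^2)^(-1)...(1-x^4)^(-1),
the coefficient of x^10 = 23

23


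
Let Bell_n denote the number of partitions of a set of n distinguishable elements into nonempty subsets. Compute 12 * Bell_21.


Bell_21 can be computed from the Bell triangle or from Dobinski's identity Bell_n = (1/e) * sum_{k>=0} k^n / k!.
Computing Bell_21 = 474869816156751.
Then 12 * 474869816156751 = 5698437793881012.

5698437793881012


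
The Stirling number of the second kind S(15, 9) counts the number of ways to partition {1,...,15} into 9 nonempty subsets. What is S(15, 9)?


Using the explicit formula S(n,k) = (1/k!) sum_{j=0}^{k} (-1)^(k-j) C(k,j) j^n:
S(15, 9) = 67128490
Equivalently, S(n,k) is n! times the coefficient of x^n in the EGF (e^x - 1)^k / k!.

67128490


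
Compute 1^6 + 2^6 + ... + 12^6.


This power sum has a closed form given by Faulhaber's formula
sum_{k=1}^{m} k^p = (1 / (p + 1)) * sum_{j=0}^{p} C(p + 1, j) B_j m^(p + 1 - j),
but for small m direct computation is fastest:
1 + 64 + 729 + 4096 + 15625 + 46656 + 117649 + 262144 + 531441 + 1000000 + 1771561 + 2985984 = 6735950.

6735950


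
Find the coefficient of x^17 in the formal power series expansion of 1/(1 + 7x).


Write 1/(1 + c x) = 1/(1 - (-c) x) and apply the geometric-series identity
1/(1 - y) = sum_{k>=0} y^k to get 1/(1 + c x) = sum_{k>=0} (-c)^k x^k.
So the coefficient of x^k is (-c)^k = (-1)^k * c^k.
Here c = 7 and k = 17:
(-7)^17 = -1 * 232630513987207 = -232630513987207

-232630513987207


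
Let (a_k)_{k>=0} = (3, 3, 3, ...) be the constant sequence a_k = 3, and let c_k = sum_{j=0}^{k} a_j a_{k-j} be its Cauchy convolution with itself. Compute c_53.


Since a_j = 3 for all j >= 0, the convolution sum becomes
c_k = sum_{j=0}^{k} 3 * 3 = 9 * (k + 1).
Equivalently, the generating function of (a_k) is 3/(1 - x) and its square is 9/(1 - x)^2 = sum_{k>=0} 9(k + 1) x^k.
For k = 53: 9 * 54 = 486.

486


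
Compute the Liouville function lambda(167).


The Liouville function is lambda(k) = (-1)^Omega(k), where Omega(k) counts the prime factors of k with multiplicity.
Factoring: 167 = 167, so Omega(167) = 1.
lambda(167) = (-1)^1 = -1.

-1


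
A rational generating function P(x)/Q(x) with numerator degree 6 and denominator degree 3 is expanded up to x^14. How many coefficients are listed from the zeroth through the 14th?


Expanding up to x^14 gives the coefficients for x^0, x^1, ..., x^14.
That is 14 + 1 = 15 coefficients in total.

15


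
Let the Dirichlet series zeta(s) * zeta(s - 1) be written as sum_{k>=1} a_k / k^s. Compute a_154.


Convolution gives a_k = sum_{d | k} d * 1 = sum_{d | k} d = sigma(k), the sum of positive divisors of k.
For k = 154, the divisors are 1, 2, 7, 11, 14, 22, 77, 154, so
sigma(154) = 1 + 2 + 7 + 11 + 14 + 22 + 77 + 154 = 288.

288


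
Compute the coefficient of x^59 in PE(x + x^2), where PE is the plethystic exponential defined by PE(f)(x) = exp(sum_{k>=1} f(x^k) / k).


With f(x) = x + x^2, the exponent is sum_{k>=1} (x^k + x^(2k)) / k = -ln(1 - x) - ln(1 - x^2). Exponentiating:
PE(x + x^2) = 1 / ((1 - x)(1 - x^2)).
This is the generating function for partitions of n into parts of size 1 or 2. The number of 2's can be any j in 0..29, and the rest are 1's, so
[x^59] = floor(59/2) + 1 = 30.

30


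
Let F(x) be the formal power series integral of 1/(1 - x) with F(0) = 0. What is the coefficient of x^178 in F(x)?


1/(1 - x) = sum_{k>=0} x^k. Integrating termwise and using F(0) = 0 gives
F(x) = sum_{k>=0} x^(k+1) / (k+1) = sum_{m>=1} x^m / m = -ln(1 - x).
So the coefficient of x^178 is 1/178 = 1/178.

1/178


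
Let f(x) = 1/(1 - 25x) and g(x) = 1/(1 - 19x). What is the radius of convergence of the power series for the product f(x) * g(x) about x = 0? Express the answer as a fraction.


The radius of 1/(1 - 25x) is 1/25 (nearest singularity at x = 1/25), and the radius of 1/(1 - 19x) is 1/19.
The product f(x)*g(x) = 1/((1 - 25x)(1 - 19x)) has singularities at both 1/25 and 1/19, so its radius of convergence is the distance to the nearest one:
min(1/25, 1/19) = 1/25.

1/25


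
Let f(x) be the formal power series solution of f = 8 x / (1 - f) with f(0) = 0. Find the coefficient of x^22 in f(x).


Apply Lagrange inversion: f = 8 x * phi(f) with phi(t) = 1/(1 - t), so
[x^n] f = 8^n * (1/n) [t^(n-1)] phi(t)^n = 8^n * (1/n) [t^(n-1)] (1 - t)^(-n) = 8^n * (1/n) C(2n - 2, n - 1) = 8^n * C_{n-1}.
For n = 22: C_21 = C(42, 21) / 22 = 538257874440/22 = 24466267020.
With the 8^22 = 73786976294838206464 factor, the coefficient is 73786976294838206464 * 24466267020 = 1805291864627921807046114017280.

1805291864627921807046114017280


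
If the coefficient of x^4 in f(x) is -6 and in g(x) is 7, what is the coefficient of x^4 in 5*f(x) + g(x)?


Scalar multiplication scales coefficients: 5 * -6 = -30.
Then add the g coefficient: -30 + 7
= -23

-23


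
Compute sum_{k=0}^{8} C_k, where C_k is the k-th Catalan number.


C_0 through C_8: 1, 1, 2, 5, 14, 42, 132, 429, 1430
Sum = 1 + 1 + 2 + 5 + 14 + 42 + 132 + 429 + 1430
= 2056

2056


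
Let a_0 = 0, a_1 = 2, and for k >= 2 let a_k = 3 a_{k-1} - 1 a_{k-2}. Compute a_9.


Iterating the recurrence forward:
a_0 = 0
a_1 = 2
a_2 = 3*2 - 1*0 = 6
a_3 = 3*6 - 1*2 = 16
a_4 = 3*16 - 1*6 = 42
a_5 = 3*42 - 1*16 = 110
a_6 = 3*110 - 1*42 = 288
a_7 = 3*288 - 1*110 = 754
a_8 = 3*754 - 1*288 = 1974
a_9 = 3*1974 - 1*754 = 5168
So a_9 = 5168.

5168


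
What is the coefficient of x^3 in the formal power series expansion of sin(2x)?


The Maclaurin series is sin(t) = sum_{k>=0} (-1)^k t^(2k+1) / (2k+1)!, so substituting t = 2x, only odd powers of x are nonzero, with coefficient of x^(2k+1) equal to (-1)^k 2^(2k+1) / (2k+1)!.
Write 3 = 2*1 + 1, giving the coefficient (-1)^1 * 2^3 / 3! = -8/6 = -4/3.

-4/3


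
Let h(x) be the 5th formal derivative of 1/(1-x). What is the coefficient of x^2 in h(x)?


Differentiating 5 times: d^5/dx^5 [1/(1-x)] = 5!/(1-x)^6.
The expansion 1/(1-x)^6 = sum_{k>=0} C(k+5, 5) x^k, so the coefficient of x^n in 5!/(1-x)^6 is 5! * C(n+5, 5).
For n = 2: 120 * C(7, 5) = 120 * 21 = 2520

2520


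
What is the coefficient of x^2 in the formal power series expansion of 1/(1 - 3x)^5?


The general identity 1/(1 - c x)^r = sum_{k>=0} c^k C(k + r - 1, r - 1) x^k follows by substituting y = c x into 1/(1 - y)^r = sum_{k>=0} C(k + r - 1, r - 1) y^k.
For c = 3, r = 5, k = 2:
3^2 * C(6, 4) = 9 * 15 = 135.

135


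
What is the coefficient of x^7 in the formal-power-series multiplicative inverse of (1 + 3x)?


The inverse is 1/(1 + 3x). Apply the geometric identity 1/(1 - y) = sum_{k>=0} y^k with y = -3x:
1/(1 + 3x) = sum_{k>=0} (-3)^k x^k.
So the coefficient of x^7 is (-3)^7 = -2187.

-2187


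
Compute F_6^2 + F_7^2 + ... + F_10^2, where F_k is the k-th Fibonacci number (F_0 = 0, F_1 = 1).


There is a standard identity sum_{k=0}^{N} F_k^2 = F_N * F_{N+1} (proved inductively from the telescoping relation F_k^2 = F_k F_{k+1} - F_{k-1} F_k). Then
sum_{k=6}^{10} F_k^2 = F_10 F_11 - F_5 F_6.
Computing: F_10 = 55, F_11 = 89, F_5 = 5, F_6 = 8.
Sum = 55 * 89 - 5 * 8 = 4855.

4855


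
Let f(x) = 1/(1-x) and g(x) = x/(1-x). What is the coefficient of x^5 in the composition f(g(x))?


First simplify the composition: f(g(x)) = 1/(1 - x/(1-x)) = (1-x)/((1-x) - x) = (1-x)/(1-2x).
Now extract the coefficient. Write (1-x)/(1-2x) = 1/(1-2x) - x/(1-2x).
The coefficient of x^n in 1/(1-2x) is 2^n, and in x/(1-2x) is 2^(n-1) (for n >= 1).
So the coefficient of x^5 is 2^5 - 2^4 = 32 - 16 = 16.

16


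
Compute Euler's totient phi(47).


phi(n) counts integers in [1, n] coprime to n. Using the multiplicative formula phi(n) = n * prod_{p | n} (1 - 1/p):
47 = 47, so
phi(47) = 47 * (1 - 1/47) = 46.

46


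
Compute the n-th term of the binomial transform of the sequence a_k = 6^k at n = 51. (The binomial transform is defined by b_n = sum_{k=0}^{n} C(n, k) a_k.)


With a_k = 6^k, b_n = sum_{k=0}^{n} C(n, k) 6^k = (1 + 6)^n by the binomial theorem.
For n = 51: (1 + 6)^51 = 7^51 = 12589255298531885026341962383987545444758743.

12589255298531885026341962383987545444758743


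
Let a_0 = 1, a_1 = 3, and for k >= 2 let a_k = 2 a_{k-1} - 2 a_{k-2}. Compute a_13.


Iterating the recurrence forward:
a_0 = 1
a_1 = 3
a_2 = 2*3 - 2*1 = 4
a_3 = 2*4 - 2*3 = 2
a_4 = 2*2 - 2*4 = -4
a_5 = 2*-4 - 2*2 = -12
a_6 = 2*-12 - 2*-4 = -16
a_7 = 2*-16 - 2*-12 = -8
a_8 = 2*-8 - 2*-16 = 16
a_9 = 2*16 - 2*-8 = 48
a_10 = 2*48 - 2*16 = 64
a_11 = 2*64 - 2*48 = 32
a_12 = 2*32 - 2*64 = -64
a_13 = 2*-64 - 2*32 = -192
So a_13 = -192.

-192


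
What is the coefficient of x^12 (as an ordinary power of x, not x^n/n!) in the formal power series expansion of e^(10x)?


The exponential series is e^y = sum_{k>=0} y^k / k!. Substituting y = 10x gives
e^(10x) = sum_{k>=0} 10^k x^k / k!.
So the coefficient of x^n is a^n/n! with a = 10, n = 12:
10^12 / 12! = 1000000000000/479001600 = 39062500/18711

39062500/18711


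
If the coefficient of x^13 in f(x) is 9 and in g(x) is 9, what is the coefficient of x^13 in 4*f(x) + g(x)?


Scalar multiplication scales coefficients: 4 * 9 = 36.
Then add the g coefficient: 36 + 9
= 45

45


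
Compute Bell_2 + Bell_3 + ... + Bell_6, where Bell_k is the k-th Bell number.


Recall Bell_k counts set partitions of a k-set (with Bell_0 = 1 by convention).
Bell_2 through Bell_6: 2, 5, 15, 52, 203
Sum = 2 + 5 + 15 + 52 + 203 = 277.

277


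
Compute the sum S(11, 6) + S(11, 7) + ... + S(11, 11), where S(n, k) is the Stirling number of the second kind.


By definition, S(n, k) counts partitions of an n-set into exactly k nonempty blocks.
Computing row n = 11 for k = 6..11:
S(11, k): 179487, 63987, 11880, 1155, 55, 1
Sum = 256565.

256565


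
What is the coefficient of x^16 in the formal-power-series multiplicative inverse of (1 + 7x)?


The inverse is 1/(1 + 7x). Apply the geometric identity 1/(1 - y) = sum_{k>=0} y^k with y = -7x:
1/(1 + 7x) = sum_{k>=0} (-7)^k x^k.
So the coefficient of x^16 is (-7)^16 = 33232930569601.

33232930569601
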